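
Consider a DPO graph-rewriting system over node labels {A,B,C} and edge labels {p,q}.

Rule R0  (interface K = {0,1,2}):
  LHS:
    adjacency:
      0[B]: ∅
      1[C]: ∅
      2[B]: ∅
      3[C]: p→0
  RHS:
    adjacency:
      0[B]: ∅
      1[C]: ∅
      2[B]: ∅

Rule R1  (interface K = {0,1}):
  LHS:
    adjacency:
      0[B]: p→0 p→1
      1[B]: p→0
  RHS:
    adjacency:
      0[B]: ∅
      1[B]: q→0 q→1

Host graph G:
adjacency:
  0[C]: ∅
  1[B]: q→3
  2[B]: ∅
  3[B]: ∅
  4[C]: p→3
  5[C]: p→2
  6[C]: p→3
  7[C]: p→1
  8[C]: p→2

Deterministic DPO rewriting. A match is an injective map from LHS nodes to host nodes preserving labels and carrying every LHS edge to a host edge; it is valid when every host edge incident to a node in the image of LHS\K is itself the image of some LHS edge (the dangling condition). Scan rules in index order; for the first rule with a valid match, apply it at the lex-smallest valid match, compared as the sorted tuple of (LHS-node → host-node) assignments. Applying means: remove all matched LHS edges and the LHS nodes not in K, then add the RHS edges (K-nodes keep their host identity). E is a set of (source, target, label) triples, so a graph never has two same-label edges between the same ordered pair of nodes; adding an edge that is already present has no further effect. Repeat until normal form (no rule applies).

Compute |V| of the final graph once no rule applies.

initial: |V|=9 |E|=6  E = 1-q->3 4-p->3 5-p->2 6-p->3 7-p->1 8-p->2
step 1: apply R0 at {0↦1, 1↦0, 2↦2, 3↦7}  → |V|=8 |E|=5  E = 1-q->3 4-p->3 5-p->2 6-p->3 8-p->2
step 2: apply R0 at {0↦2, 1↦0, 2↦1, 3↦5}  → |V|=7 |E|=4  E = 1-q->3 4-p->3 6-p->3 8-p->2
step 3: apply R0 at {0↦2, 1↦0, 2↦1, 3↦8}  → |V|=6 |E|=3  E = 1-q->3 4-p->3 6-p->3
step 4: apply R0 at {0↦3, 1↦0, 2↦1, 3↦4}  → |V|=5 |E|=2  E = 1-q->3 6-p->3
step 5: apply R0 at {0↦3, 1↦0, 2↦1, 3↦6}  → |V|=4 |E|=1  E = 1-q->3
halt: no rule applies after step 5
NF nodes: {0:C, 1:B, 2:B, 3:B}

Answer: 4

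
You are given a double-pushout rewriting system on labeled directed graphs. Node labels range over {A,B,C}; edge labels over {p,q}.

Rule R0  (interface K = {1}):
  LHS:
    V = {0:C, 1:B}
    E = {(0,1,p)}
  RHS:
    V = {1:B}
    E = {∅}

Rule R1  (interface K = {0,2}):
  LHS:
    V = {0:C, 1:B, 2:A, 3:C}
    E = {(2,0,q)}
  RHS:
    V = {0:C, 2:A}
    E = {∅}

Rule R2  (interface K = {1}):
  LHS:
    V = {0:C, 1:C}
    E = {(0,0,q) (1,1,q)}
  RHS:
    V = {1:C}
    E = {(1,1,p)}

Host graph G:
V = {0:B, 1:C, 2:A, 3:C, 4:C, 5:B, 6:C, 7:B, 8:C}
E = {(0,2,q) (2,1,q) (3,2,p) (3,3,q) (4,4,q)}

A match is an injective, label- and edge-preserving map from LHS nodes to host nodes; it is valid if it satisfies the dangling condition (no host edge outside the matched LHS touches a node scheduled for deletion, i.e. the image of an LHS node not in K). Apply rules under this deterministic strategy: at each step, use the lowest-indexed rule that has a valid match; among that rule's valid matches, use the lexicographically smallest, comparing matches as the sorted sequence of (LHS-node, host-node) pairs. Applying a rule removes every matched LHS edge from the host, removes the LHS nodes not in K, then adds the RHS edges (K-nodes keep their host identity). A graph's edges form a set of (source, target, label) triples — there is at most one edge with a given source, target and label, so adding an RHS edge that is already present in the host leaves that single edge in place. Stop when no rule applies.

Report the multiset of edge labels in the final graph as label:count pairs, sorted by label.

initial: |V|=9 |E|=5  E = 0-q->2 2-q->1 3-p->2 3-q->3 4-q->4
step 1: apply R1 at {0↦1, 1↦5, 2↦2, 3↦6}  → |V|=7 |E|=4  E = 0-q->2 3-p->2 3-q->3 4-q->4
step 2: apply R2 at {0↦4, 1↦3}  → |V|=6 |E|=3  E = 0-q->2 3-p->2 3-p->3
normal form: no rule applies after step 2
NF edges: [(0, 2, 'q'), (3, 2, 'p'), (3, 3, 'p')]

Answer: p:2 q:1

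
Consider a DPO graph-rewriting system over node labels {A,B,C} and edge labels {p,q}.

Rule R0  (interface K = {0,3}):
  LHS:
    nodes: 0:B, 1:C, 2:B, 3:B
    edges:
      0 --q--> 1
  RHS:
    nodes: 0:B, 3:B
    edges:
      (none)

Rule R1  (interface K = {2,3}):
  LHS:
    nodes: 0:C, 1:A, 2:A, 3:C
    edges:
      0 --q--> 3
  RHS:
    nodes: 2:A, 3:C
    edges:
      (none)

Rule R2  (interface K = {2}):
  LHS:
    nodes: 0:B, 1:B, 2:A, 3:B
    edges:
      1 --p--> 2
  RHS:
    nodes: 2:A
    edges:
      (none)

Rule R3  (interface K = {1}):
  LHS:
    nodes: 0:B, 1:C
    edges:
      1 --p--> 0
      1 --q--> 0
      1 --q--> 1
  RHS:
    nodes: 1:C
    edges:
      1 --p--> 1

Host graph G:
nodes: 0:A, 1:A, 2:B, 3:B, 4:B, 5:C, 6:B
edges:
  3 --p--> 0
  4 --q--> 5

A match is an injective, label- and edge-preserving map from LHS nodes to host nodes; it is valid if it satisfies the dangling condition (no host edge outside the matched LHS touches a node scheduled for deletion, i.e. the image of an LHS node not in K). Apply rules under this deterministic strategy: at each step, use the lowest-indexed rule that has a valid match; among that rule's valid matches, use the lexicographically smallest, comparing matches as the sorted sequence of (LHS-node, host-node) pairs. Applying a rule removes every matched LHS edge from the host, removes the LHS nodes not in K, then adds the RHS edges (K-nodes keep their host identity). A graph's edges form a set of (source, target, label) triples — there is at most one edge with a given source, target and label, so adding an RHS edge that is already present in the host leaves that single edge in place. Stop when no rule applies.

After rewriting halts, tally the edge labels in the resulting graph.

Answer: (no edges)

Steps:
start.  V:7 E:2  edges: 3-p->0 4-q->5
1. fire R0 via {0↦4, 1↦5, 2↦2, 3↦3}  →  V:5 E:1  edges: 3-p->0
2. fire R2 via {0↦4, 1↦3, 2↦0, 3↦6}  →  V:2 E:0  edges: ∅
normal form: no rule applies after step 2
NF edges: []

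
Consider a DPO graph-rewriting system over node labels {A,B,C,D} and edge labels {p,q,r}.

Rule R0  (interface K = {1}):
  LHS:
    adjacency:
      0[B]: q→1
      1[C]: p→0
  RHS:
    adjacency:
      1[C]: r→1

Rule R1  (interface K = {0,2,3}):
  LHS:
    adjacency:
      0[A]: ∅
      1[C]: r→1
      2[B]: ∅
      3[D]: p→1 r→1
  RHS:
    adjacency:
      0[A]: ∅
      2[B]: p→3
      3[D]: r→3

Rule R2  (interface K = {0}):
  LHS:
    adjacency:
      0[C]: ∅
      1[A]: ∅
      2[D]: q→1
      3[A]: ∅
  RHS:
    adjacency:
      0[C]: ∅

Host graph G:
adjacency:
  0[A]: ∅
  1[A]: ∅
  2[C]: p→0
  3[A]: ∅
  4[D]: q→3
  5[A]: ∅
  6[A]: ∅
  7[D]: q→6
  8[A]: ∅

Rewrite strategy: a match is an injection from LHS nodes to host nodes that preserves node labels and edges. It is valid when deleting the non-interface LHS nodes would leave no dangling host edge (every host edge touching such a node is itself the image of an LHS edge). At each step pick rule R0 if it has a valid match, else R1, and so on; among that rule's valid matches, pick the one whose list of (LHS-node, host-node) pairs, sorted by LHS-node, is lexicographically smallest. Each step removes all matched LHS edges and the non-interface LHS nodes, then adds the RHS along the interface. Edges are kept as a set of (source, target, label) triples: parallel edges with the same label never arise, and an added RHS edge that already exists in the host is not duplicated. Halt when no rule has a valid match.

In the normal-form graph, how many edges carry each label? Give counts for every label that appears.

initial: |V|=9 |E|=3  E = 2-p->0 4-q->3 7-q->6
step 1: apply R2 at {0↦2, 1↦3, 2↦4, 3↦1}  → |V|=6 |E|=2  E = 2-p->0 7-q->6
step 2: apply R2 at {0↦2, 1↦6, 2↦7, 3↦5}  → |V|=3 |E|=1  E = 2-p->0
normal form: no rule applies after step 2
NF edges: [(2, 0, 'p')]

Answer: p:1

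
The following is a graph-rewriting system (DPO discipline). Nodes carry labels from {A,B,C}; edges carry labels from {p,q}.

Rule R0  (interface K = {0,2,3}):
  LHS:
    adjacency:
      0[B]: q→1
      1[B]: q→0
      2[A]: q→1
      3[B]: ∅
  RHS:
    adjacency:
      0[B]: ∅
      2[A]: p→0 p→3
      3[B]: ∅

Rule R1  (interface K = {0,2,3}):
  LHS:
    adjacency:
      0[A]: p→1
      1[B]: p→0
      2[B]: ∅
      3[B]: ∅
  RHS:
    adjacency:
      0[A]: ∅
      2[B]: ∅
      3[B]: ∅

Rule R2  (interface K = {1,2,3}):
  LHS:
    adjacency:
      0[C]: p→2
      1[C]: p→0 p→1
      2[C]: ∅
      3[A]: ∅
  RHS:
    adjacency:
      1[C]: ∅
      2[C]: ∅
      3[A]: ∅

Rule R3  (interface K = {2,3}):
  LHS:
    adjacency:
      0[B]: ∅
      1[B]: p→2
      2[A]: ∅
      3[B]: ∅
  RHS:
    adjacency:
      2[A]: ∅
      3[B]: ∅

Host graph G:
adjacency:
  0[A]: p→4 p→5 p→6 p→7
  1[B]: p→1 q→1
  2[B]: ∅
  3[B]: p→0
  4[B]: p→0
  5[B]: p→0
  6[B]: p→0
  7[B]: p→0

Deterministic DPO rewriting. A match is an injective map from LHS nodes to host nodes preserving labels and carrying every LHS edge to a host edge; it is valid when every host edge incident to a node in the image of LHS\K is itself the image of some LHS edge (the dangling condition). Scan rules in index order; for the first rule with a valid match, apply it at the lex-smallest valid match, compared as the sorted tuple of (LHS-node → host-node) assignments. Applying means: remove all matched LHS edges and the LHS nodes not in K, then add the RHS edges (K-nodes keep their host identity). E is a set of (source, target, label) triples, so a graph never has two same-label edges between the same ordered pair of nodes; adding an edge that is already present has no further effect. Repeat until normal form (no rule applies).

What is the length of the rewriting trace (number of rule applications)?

Answer: 5

Steps:
initial: |V|=8 |E|=11  E = 0-p->4 0-p->5 0-p->6 0-p->7 1-p->1 1-q->1 3-p->0 4-p->0 5-p->0 6-p->0 7-p->0
step 1: apply R1 at {0↦0, 1↦4, 2↦1, 3↦2}  → |V|=7 |E|=9  E = 0-p->5 0-p->6 0-p->7 1-p->1 1-q->1 3-p->0 5-p->0 6-p->0 7-p->0
step 2: apply R1 at {0↦0, 1↦5, 2↦1, 3↦2}  → |V|=6 |E|=7  E = 0-p->6 0-p->7 1-p->1 1-q->1 3-p->0 6-p->0 7-p->0
step 3: apply R1 at {0↦0, 1↦6, 2↦1, 3↦2}  → |V|=5 |E|=5  E = 0-p->7 1-p->1 1-q->1 3-p->0 7-p->0
step 4: apply R1 at {0↦0, 1↦7, 2↦1, 3↦2}  → |V|=4 |E|=3  E = 1-p->1 1-q->1 3-p->0
step 5: apply R3 at {0↦2, 1↦3, 2↦0, 3↦1}  → |V|=2 |E|=2  E = 1-p->1 1-q->1
halt: no rule applies after step 5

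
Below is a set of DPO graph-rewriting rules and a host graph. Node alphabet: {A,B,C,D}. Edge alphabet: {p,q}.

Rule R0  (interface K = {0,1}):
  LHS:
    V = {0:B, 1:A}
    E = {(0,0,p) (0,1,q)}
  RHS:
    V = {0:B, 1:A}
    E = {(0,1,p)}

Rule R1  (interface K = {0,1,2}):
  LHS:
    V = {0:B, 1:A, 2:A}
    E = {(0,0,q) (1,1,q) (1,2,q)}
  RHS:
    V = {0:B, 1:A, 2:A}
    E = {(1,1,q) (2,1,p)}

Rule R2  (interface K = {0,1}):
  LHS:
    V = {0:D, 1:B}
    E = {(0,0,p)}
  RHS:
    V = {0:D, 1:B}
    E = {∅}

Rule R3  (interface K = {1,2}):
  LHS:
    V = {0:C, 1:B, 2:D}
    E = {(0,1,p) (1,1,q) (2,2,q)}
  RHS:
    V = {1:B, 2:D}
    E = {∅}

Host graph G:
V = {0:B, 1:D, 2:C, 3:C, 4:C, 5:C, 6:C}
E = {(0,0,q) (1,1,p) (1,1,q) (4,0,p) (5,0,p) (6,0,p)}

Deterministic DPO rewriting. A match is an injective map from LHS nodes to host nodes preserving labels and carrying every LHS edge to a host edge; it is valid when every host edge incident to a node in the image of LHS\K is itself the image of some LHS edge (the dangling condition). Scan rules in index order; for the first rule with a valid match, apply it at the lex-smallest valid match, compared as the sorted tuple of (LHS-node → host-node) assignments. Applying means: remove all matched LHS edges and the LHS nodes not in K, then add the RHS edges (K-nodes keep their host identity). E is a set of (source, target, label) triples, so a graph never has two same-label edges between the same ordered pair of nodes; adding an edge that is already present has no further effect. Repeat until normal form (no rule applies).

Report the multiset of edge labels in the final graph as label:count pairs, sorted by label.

Answer: p:2

Rewrite trace:
initial: |V|=7 |E|=6  E = 0-q->0 1-p->1 1-q->1 4-p->0 5-p->0 6-p->0
step 1: apply R2 at {0↦1, 1↦0}  → |V|=7 |E|=5  E = 0-q->0 1-q->1 4-p->0 5-p->0 6-p->0
step 2: apply R3 at {0↦4, 1↦0, 2↦1}  → |V|=6 |E|=2  E = 5-p->0 6-p->0
halt: no rule applies after step 2
NF edges: [(5, 0, 'p'), (6, 0, 'p')]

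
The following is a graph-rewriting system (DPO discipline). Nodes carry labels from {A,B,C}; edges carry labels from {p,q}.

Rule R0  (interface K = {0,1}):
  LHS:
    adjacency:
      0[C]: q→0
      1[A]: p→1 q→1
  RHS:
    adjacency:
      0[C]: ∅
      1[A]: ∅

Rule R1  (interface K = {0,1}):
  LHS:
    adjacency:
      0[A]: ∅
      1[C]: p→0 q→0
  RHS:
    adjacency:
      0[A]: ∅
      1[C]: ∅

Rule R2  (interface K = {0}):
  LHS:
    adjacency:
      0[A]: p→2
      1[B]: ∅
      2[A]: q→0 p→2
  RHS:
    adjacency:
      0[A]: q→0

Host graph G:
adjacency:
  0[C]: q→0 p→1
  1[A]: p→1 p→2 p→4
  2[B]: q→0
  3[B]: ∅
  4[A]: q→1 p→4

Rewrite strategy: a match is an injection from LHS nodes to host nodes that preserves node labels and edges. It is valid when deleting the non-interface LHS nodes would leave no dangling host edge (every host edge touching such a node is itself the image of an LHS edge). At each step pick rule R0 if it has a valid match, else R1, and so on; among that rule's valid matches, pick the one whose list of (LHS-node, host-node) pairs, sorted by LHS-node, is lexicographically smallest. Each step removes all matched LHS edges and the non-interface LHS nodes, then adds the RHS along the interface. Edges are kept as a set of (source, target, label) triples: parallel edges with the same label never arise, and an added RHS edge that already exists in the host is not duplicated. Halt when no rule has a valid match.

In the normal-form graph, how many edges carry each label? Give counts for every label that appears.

Answer: p:2 q:1

Rewrite trace:
start.  V:5 E:8  edges: 0-q->0 0-p->1 1-p->1 1-p->2 1-p->4 2-q->0 4-q->1 4-p->4
1. fire R2 via {0↦1, 1↦3, 2↦4}  →  V:3 E:6  edges: 0-q->0 0-p->1 1-p->1 1-q->1 1-p->2 2-q->0
2. fire R0 via {0↦0, 1↦1}  →  V:3 E:3  edges: 0-p->1 1-p->2 2-q->0
normal form: no rule applies after step 2
NF edges: [(0, 1, 'p'), (1, 2, 'p'), (2, 0, 'q')]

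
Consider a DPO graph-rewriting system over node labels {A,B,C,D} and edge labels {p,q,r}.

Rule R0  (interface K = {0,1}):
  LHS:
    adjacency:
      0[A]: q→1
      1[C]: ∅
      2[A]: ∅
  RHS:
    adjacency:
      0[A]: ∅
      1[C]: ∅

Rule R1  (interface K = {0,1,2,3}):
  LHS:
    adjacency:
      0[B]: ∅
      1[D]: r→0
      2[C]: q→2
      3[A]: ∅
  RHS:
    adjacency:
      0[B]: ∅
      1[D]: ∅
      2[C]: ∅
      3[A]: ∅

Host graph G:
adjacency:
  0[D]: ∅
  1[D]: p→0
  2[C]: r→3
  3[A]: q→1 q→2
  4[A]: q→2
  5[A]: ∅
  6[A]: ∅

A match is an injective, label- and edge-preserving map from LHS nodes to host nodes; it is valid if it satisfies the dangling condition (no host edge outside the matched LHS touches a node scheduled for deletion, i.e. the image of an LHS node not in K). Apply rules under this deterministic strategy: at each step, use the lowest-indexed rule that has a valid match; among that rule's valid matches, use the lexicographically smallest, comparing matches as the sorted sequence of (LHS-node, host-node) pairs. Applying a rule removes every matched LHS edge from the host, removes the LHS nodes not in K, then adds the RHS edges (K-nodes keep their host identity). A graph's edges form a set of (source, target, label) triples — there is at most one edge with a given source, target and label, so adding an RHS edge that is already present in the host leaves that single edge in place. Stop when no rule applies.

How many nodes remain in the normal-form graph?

Answer: 5

Rewrite trace:
start.  V:7 E:5  edges: 1-p->0 2-r->3 3-q->1 3-q->2 4-q->2
1. fire R0 via {0↦3, 1↦2, 2↦5}  →  V:6 E:4  edges: 1-p->0 2-r->3 3-q->1 4-q->2
2. fire R0 via {0↦4, 1↦2, 2↦6}  →  V:5 E:3  edges: 1-p->0 2-r->3 3-q->1
final graph: no rule applies after step 2
NF nodes: {0:D, 1:D, 2:C, 3:A, 4:A}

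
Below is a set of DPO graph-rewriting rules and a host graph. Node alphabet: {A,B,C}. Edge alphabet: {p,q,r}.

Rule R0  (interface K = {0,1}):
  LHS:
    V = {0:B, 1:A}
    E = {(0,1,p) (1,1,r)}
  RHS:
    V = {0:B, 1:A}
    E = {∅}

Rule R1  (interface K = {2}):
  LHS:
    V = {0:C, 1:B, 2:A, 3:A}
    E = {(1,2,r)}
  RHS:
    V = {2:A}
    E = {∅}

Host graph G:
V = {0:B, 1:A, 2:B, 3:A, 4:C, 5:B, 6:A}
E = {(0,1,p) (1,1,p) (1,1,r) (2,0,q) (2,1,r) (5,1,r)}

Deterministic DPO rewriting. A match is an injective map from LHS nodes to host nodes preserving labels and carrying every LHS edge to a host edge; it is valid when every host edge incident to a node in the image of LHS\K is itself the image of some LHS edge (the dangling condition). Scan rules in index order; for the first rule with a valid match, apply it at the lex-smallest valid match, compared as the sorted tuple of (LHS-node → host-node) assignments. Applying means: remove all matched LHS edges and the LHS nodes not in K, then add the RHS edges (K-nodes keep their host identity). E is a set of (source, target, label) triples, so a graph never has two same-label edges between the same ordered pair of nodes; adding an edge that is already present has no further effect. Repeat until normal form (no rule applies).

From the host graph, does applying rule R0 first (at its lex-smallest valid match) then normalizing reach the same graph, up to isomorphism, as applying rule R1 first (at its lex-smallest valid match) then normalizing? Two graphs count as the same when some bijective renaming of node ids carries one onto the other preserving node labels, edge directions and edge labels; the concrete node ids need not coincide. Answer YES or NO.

Answer: YES

Derivation:
branch R0-first: apply at {0↦0, 1↦1} → |E|=4, then 1 more step(s) → NF |V|=4 |E|=3 V={0:B, 1:A, 2:B, 6:A} E=1-p->1 2-q->0 2-r->1
branch R1-first: apply at {0↦4, 1↦5, 2↦1, 3↦3} → |E|=5, then 1 more step(s) → NF |V|=4 |E|=3 V={0:B, 1:A, 2:B, 6:A} E=1-p->1 2-q->0 2-r->1
graphs isomorphic (equal up to label-preserving node renaming)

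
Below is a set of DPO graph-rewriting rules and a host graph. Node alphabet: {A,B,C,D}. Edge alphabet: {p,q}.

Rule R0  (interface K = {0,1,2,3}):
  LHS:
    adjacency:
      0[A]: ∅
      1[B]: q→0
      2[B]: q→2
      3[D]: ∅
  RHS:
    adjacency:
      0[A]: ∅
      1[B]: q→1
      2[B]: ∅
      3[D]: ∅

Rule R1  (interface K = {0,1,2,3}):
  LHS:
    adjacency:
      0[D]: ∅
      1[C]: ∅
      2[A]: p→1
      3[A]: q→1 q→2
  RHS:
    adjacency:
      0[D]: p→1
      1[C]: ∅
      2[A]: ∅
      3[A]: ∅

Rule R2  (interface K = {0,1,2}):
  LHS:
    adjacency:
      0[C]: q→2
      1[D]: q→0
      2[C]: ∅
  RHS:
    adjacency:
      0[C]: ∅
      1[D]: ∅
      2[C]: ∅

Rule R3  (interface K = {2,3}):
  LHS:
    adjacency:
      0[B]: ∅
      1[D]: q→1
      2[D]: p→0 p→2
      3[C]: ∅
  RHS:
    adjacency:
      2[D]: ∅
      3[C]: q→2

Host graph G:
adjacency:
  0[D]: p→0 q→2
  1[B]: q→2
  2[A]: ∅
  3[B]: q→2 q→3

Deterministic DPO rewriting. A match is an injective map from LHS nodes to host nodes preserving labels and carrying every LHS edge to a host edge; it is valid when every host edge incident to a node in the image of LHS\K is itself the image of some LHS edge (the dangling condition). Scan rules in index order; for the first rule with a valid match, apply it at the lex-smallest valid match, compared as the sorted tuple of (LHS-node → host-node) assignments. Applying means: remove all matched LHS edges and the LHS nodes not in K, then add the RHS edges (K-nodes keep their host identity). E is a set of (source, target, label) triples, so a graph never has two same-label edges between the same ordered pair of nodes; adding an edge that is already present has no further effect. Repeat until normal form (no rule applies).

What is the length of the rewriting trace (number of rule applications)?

initial: |V|=4 |E|=5  E = 0-p->0 0-q->2 1-q->2 3-q->2 3-q->3
step 1: apply R0 at {0↦2, 1↦1, 2↦3, 3↦0}  → |V|=4 |E|=4  E = 0-p->0 0-q->2 1-q->1 3-q->2
step 2: apply R0 at {0↦2, 1↦3, 2↦1, 3↦0}  → |V|=4 |E|=3  E = 0-p->0 0-q->2 3-q->3
final graph: no rule applies after step 2

Answer: 2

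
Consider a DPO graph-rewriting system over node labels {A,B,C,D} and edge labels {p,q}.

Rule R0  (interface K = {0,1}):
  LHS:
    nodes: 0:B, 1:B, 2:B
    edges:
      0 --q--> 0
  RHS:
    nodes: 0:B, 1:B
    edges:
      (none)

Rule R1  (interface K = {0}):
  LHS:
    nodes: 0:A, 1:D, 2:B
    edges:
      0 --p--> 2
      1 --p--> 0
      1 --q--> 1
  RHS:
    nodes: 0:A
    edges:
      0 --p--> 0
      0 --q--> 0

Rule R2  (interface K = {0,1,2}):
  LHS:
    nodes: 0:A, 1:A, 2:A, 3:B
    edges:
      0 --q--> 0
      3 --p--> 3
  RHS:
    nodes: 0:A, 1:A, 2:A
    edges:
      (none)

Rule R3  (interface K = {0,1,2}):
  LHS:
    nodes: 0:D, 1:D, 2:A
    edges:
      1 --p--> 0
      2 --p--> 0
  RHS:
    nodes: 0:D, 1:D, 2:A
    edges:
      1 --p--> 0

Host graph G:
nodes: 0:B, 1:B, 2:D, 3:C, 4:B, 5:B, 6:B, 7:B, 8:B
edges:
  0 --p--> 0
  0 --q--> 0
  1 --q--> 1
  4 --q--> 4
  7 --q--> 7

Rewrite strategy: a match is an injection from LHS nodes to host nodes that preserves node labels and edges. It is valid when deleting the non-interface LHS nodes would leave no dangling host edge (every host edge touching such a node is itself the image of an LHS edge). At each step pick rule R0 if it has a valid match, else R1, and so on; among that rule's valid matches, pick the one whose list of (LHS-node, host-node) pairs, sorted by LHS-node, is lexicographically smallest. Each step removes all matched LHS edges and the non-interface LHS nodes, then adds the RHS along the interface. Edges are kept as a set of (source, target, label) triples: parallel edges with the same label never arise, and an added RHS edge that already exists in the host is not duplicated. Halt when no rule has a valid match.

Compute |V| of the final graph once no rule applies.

Answer: 5

Rewrite trace:
initial: |V|=9 |E|=5  E = 0-p->0 0-q->0 1-q->1 4-q->4 7-q->7
step 1: apply R0 at {0↦0, 1↦1, 2↦5}  → |V|=8 |E|=4  E = 0-p->0 1-q->1 4-q->4 7-q->7
step 2: apply R0 at {0↦1, 1↦0, 2↦6}  → |V|=7 |E|=3  E = 0-p->0 4-q->4 7-q->7
step 3: apply R0 at {0↦4, 1↦0, 2↦1}  → |V|=6 |E|=2  E = 0-p->0 7-q->7
step 4: apply R0 at {0↦7, 1↦0, 2↦4}  → |V|=5 |E|=1  E = 0-p->0
halt: no rule applies after step 4
NF nodes: {0:B, 2:D, 3:C, 7:B, 8:B}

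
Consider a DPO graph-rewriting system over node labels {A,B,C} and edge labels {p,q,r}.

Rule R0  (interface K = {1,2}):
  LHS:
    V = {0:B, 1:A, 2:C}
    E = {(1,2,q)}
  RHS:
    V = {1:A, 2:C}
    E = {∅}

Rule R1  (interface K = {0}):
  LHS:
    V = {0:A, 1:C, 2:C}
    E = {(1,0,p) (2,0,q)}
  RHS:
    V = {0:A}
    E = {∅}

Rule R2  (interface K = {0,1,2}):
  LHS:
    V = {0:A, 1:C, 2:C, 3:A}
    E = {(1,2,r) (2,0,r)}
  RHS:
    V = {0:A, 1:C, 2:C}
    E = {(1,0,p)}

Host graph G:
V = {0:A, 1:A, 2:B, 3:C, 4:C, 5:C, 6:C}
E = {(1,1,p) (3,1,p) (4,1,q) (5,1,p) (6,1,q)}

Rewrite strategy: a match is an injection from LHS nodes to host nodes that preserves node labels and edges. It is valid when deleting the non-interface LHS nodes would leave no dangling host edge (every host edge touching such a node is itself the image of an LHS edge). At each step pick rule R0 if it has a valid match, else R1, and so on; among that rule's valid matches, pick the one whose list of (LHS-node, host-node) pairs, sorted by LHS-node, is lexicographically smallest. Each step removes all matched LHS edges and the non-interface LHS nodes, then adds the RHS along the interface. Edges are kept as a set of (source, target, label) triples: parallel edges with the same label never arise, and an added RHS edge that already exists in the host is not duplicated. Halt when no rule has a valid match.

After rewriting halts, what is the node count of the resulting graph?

[0] host  ⇒  7 nodes, 5 edges  {1-p->1 3-p->1 4-q->1 5-p->1 6-q->1}
[1] R1 @ {0↦1, 1↦3, 2↦4}  ⇒  5 nodes, 3 edges  {1-p->1 5-p->1 6-q->1}
[2] R1 @ {0↦1, 1↦5, 2↦6}  ⇒  3 nodes, 1 edges  {1-p->1}
final graph: no rule applies after step 2
NF nodes: {0:A, 1:A, 2:B}

Answer: 3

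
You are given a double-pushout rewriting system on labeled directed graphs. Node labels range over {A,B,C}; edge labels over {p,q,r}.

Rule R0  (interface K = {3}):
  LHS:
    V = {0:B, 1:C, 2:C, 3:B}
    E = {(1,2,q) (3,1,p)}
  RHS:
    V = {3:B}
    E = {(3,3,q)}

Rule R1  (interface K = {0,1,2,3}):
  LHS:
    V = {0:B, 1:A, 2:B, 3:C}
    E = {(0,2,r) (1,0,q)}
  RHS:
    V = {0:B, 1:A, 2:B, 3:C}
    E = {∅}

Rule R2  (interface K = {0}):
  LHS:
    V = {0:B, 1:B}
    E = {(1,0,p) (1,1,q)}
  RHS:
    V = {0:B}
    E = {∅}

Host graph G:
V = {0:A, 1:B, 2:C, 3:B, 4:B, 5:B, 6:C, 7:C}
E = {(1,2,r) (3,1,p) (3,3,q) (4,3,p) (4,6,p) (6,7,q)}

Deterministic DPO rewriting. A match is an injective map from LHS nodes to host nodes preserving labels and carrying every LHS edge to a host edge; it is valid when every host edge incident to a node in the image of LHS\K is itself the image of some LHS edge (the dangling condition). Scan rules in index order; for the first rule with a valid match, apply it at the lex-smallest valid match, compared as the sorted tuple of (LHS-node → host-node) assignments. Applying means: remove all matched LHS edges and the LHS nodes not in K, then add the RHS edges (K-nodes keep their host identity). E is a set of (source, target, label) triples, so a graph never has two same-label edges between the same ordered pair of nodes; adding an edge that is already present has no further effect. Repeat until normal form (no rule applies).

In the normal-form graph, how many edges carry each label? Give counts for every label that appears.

[0] host  ⇒  8 nodes, 6 edges  {1-r->2 3-p->1 3-q->3 4-p->3 4-p->6 6-q->7}
[1] R0 @ {0↦5, 1↦6, 2↦7, 3↦4}  ⇒  5 nodes, 5 edges  {1-r->2 3-p->1 3-q->3 4-p->3 4-q->4}
[2] R2 @ {0↦3, 1↦4}  ⇒  4 nodes, 3 edges  {1-r->2 3-p->1 3-q->3}
[3] R2 @ {0↦1, 1↦3}  ⇒  3 nodes, 1 edges  {1-r->2}
final graph: no rule applies after step 3
NF edges: [(1, 2, 'r')]

Answer: r:1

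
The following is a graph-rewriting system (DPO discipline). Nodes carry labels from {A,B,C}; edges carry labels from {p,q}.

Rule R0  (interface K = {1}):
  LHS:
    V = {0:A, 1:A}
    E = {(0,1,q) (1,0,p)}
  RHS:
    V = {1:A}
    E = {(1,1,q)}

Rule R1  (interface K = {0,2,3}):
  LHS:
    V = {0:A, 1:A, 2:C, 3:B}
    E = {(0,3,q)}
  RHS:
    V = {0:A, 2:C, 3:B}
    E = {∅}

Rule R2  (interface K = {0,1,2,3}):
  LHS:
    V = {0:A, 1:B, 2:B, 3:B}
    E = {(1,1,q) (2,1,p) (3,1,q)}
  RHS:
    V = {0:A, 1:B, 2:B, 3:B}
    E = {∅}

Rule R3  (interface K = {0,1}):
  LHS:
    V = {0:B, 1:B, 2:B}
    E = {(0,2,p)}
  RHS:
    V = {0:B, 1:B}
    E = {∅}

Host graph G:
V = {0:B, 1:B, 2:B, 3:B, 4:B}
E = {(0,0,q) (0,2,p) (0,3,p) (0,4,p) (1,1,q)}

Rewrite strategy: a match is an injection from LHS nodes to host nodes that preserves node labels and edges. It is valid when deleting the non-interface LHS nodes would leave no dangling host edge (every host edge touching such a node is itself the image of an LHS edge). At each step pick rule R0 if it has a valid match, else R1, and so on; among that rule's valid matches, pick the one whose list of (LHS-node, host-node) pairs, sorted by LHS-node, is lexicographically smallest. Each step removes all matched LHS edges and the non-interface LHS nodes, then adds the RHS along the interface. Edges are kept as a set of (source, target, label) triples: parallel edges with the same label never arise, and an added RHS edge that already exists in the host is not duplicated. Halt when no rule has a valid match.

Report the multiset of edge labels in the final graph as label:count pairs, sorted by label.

Answer: q:2

Derivation:
start.  V:5 E:5  edges: 0-q->0 0-p->2 0-p->3 0-p->4 1-q->1
1. fire R3 via {0↦0, 1↦1, 2↦2}  →  V:4 E:4  edges: 0-q->0 0-p->3 0-p->4 1-q->1
2. fire R3 via {0↦0, 1↦1, 2↦3}  →  V:3 E:3  edges: 0-q->0 0-p->4 1-q->1
3. fire R3 via {0↦0, 1↦1, 2↦4}  →  V:2 E:2  edges: 0-q->0 1-q->1
halt: no rule applies after step 3
NF edges: [(0, 0, 'q'), (1, 1, 'q')]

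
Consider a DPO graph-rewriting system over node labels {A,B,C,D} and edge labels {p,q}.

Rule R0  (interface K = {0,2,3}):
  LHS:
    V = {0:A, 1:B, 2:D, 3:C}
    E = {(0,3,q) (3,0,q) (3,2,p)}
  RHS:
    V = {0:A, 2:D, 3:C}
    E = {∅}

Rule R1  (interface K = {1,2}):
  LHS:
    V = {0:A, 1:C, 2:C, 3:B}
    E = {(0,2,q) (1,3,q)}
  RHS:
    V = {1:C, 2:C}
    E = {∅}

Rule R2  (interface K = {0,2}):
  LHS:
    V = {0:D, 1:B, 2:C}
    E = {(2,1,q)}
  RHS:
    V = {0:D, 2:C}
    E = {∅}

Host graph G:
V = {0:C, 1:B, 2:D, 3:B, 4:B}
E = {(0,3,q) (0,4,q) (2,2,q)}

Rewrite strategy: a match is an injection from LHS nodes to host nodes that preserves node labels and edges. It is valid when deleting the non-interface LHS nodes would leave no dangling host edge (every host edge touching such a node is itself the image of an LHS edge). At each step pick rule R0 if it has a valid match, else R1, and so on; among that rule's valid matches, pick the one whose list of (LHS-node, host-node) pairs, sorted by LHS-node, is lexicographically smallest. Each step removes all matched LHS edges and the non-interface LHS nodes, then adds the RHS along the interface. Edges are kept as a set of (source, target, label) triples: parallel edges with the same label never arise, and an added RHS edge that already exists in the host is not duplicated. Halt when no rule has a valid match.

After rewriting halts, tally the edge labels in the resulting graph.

initial: |V|=5 |E|=3  E = 0-q->3 0-q->4 2-q->2
step 1: apply R2 at {0↦2, 1↦3, 2↦0}  → |V|=4 |E|=2  E = 0-q->4 2-q->2
step 2: apply R2 at {0↦2, 1↦4, 2↦0}  → |V|=3 |E|=1  E = 2-q->2
final graph: no rule applies after step 2
NF edges: [(2, 2, 'q')]

Answer: q:1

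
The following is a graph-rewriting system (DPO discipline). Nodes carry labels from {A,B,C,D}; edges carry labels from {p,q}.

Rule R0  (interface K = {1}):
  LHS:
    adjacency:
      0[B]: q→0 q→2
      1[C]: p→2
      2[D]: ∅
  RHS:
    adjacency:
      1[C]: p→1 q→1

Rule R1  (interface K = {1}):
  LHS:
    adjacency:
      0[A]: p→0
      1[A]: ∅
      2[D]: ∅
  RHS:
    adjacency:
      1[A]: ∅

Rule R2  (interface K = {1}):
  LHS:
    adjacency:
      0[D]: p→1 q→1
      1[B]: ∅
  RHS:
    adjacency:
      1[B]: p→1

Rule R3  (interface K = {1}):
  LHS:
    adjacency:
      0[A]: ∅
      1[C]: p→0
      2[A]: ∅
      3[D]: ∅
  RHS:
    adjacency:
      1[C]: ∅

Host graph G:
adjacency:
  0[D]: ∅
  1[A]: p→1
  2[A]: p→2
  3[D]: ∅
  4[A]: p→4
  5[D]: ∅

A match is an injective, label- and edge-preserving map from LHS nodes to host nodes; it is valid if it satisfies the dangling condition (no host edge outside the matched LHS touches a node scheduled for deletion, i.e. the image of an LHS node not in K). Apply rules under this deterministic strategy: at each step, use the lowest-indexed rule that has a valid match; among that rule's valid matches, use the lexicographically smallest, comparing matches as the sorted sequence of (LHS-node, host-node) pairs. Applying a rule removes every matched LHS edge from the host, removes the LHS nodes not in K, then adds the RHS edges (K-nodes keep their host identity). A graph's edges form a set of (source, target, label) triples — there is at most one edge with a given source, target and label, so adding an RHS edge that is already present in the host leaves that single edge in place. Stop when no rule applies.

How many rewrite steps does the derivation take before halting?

initial: |V|=6 |E|=3  E = 1-p->1 2-p->2 4-p->4
step 1: apply R1 at {0↦1, 1↦2, 2↦0}  → |V|=4 |E|=2  E = 2-p->2 4-p->4
step 2: apply R1 at {0↦2, 1↦4, 2↦3}  → |V|=2 |E|=1  E = 4-p->4
normal form: no rule applies after step 2

Answer: 2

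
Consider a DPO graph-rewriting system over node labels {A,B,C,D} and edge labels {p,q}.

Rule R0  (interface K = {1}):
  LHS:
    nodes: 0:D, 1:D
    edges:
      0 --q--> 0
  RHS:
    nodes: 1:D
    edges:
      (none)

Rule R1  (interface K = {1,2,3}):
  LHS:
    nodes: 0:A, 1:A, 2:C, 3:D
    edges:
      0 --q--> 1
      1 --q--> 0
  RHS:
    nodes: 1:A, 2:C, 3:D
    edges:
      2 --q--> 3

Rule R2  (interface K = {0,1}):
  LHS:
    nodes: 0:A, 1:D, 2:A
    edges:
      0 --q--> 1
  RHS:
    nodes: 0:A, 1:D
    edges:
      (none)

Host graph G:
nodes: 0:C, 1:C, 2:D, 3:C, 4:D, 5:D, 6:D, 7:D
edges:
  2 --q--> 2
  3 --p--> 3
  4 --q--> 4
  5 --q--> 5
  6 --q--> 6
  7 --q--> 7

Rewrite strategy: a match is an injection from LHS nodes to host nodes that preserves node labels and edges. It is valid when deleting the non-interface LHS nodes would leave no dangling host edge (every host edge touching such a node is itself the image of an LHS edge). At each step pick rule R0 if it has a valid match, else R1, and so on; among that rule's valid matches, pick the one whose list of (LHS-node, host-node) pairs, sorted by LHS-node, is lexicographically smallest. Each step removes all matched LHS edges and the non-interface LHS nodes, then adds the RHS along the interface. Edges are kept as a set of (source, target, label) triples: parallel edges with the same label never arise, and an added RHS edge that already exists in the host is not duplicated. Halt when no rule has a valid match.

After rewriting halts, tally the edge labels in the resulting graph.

Answer: p:1 q:1

Rewrite trace:
[0] host  ⇒  8 nodes, 6 edges  {2-q->2 3-p->3 4-q->4 5-q->5 6-q->6 7-q->7}
[1] R0 @ {0↦2, 1↦4}  ⇒  7 nodes, 5 edges  {3-p->3 4-q->4 5-q->5 6-q->6 7-q->7}
[2] R0 @ {0↦4, 1↦5}  ⇒  6 nodes, 4 edges  {3-p->3 5-q->5 6-q->6 7-q->7}
[3] R0 @ {0↦5, 1↦6}  ⇒  5 nodes, 3 edges  {3-p->3 6-q->6 7-q->7}
[4] R0 @ {0↦6, 1↦7}  ⇒  4 nodes, 2 edges  {3-p->3 7-q->7}
final graph: no rule applies after step 4
NF edges: [(3, 3, 'p'), (7, 7, 'q')]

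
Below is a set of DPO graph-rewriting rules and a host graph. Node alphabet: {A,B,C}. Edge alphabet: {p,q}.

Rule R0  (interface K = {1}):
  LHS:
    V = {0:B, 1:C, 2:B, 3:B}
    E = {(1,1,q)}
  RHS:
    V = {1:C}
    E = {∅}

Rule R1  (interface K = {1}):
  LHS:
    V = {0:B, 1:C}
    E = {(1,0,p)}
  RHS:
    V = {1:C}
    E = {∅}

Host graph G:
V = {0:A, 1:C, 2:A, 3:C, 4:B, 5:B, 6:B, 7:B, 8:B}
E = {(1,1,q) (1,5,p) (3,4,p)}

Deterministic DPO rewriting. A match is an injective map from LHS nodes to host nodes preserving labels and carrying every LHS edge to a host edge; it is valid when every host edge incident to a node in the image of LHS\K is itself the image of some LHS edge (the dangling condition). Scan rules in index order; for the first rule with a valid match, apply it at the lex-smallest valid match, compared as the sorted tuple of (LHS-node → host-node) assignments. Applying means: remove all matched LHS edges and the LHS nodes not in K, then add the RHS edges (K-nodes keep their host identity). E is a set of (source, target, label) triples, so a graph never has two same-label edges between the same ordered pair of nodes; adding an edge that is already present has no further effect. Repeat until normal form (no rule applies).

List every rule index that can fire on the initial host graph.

R0: 6 valid matches — {0↦6, 1↦1, 2↦7, 3↦8}, {0↦6, 1↦1, 2↦8, 3↦7}, {0↦7, 1↦1, 2↦6, 3↦8} (+3 more)
R1: 2 valid matches — {0↦4, 1↦3}, {0↦5, 1↦1}

Answer: [R0,R1]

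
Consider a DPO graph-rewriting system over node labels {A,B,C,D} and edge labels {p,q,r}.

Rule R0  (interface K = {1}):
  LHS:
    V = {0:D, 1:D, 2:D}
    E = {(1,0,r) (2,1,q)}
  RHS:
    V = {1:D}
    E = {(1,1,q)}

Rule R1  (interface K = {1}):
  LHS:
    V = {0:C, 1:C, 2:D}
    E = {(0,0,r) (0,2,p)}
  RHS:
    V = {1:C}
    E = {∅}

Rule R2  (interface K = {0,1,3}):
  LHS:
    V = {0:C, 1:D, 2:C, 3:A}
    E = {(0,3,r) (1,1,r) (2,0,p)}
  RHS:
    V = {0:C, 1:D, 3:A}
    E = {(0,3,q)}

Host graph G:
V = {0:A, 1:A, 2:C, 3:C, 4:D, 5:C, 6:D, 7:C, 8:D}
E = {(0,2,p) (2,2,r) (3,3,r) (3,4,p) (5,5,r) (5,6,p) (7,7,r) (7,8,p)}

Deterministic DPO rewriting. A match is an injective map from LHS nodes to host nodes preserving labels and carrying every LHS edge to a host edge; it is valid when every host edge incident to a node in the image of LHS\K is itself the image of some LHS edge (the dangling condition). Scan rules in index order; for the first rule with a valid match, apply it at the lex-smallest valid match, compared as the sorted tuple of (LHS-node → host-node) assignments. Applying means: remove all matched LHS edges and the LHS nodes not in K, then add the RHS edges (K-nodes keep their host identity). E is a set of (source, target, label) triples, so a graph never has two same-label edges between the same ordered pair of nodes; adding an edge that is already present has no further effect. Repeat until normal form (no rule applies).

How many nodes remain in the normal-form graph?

[0] host  ⇒  9 nodes, 8 edges  {0-p->2 2-r->2 3-r->3 3-p->4 5-r->5 5-p->6 7-r->7 7-p->8}
[1] R1 @ {0↦3, 1↦2, 2↦4}  ⇒  7 nodes, 6 edges  {0-p->2 2-r->2 5-r->5 5-p->6 7-r->7 7-p->8}
[2] R1 @ {0↦5, 1↦2, 2↦6}  ⇒  5 nodes, 4 edges  {0-p->2 2-r->2 7-r->7 7-p->8}
[3] R1 @ {0↦7, 1↦2, 2↦8}  ⇒  3 nodes, 2 edges  {0-p->2 2-r->2}
final graph: no rule applies after step 3
NF nodes: {0:A, 1:A, 2:C}

Answer: 3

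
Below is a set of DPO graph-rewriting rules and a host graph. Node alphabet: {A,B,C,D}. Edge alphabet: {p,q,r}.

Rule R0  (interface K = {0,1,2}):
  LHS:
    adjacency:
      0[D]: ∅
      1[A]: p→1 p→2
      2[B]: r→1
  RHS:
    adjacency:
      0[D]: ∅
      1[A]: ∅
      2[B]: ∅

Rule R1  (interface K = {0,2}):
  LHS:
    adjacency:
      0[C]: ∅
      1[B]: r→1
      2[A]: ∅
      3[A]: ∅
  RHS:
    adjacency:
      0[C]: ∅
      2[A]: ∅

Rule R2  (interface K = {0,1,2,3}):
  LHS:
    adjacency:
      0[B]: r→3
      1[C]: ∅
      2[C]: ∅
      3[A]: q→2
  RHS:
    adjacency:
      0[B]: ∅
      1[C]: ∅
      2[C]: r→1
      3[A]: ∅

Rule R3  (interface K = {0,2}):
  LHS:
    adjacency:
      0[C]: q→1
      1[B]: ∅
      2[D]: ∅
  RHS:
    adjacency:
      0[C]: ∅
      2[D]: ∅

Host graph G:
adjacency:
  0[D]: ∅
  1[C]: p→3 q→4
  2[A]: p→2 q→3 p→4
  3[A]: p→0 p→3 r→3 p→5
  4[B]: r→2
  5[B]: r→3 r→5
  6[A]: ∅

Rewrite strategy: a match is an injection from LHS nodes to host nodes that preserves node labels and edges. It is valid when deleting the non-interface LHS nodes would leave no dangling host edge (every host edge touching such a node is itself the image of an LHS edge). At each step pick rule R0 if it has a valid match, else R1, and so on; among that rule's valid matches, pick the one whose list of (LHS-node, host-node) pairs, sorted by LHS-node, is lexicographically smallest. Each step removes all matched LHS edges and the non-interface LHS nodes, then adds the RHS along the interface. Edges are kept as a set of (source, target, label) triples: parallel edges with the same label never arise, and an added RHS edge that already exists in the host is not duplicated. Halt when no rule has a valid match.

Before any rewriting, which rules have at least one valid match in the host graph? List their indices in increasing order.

R0: 2 valid matches — {0↦0, 1↦2, 2↦4}, {0↦0, 1↦3, 2↦5}
R1: no valid match — 6 raw matches, all fail dangling condition
R2: no valid match — LHS pattern not found
R3: no valid match — 1 raw match, all fail dangling condition

Answer: [R0]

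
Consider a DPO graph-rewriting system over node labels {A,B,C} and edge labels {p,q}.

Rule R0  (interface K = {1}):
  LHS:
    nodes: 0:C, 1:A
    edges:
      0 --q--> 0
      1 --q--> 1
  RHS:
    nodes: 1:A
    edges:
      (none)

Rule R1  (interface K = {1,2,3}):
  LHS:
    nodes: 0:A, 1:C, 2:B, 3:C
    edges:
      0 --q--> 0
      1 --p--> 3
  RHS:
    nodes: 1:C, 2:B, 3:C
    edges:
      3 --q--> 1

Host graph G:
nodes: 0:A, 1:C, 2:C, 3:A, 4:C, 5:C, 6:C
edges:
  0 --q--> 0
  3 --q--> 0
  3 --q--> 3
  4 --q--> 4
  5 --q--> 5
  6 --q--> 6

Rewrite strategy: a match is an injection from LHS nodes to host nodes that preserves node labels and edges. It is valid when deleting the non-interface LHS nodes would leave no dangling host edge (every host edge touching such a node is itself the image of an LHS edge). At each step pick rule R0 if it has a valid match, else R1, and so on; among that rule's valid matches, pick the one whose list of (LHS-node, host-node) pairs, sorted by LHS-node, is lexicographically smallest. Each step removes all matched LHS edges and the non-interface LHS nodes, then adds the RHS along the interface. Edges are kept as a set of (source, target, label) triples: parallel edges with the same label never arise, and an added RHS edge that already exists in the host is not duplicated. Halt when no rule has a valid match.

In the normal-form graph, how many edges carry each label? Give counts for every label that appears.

Answer: q:2

Steps:
start.  V:7 E:6  edges: 0-q->0 3-q->0 3-q->3 4-q->4 5-q->5 6-q->6
1. fire R0 via {0↦4, 1↦0}  →  V:6 E:4  edges: 3-q->0 3-q->3 5-q->5 6-q->6
2. fire R0 via {0↦5, 1↦3}  →  V:5 E:2  edges: 3-q->0 6-q->6
normal form: no rule applies after step 2
NF edges: [(3, 0, 'q'), (6, 6, 'q')]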